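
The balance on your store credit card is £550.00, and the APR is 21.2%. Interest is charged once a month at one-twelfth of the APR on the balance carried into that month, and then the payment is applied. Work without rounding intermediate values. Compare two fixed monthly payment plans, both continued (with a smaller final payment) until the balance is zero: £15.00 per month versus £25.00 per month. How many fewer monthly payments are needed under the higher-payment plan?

31 fewer payments

Monthly rate r = 21.2%/12 = 1.76667% = 0.0176667.
At £15.00/mo: n = ⌈−ln(1 − rB₀/P)/ln(1+r)⌉ = 60 payments (last £8.82); total interest = total paid − £550.00 = £343.82.
At £25.00/mo: 29 payments (last £2.54); total interest £152.54.
Payments saved = 60 − 29 = 31.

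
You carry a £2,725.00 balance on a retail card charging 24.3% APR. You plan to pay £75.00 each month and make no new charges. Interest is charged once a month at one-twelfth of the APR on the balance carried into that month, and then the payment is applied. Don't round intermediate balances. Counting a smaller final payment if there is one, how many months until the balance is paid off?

67 payments

Monthly rate r = 24.3%/12 = 2.025% = 0.02025.
Recurrence: B ← B·(1+r) − £75.00.
Month 1: interest £55.18; balance after payment £2,705.18.
Month 2: interest £54.78; balance after payment £2,684.96.
Closed form: n = −ln(1 − rB₀/P)/ln(1+r) = −ln(0.26425)/ln(1.02025) ≈ 66.385, so the balance reaches zero during payment 67.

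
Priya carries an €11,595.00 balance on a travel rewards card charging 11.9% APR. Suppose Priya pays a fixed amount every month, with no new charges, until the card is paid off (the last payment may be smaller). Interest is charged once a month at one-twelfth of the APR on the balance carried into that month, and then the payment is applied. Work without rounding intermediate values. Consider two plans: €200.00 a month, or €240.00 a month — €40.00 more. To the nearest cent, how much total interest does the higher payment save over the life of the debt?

€1,476.44

Monthly rate r = 11.9%/12 = 0.991667% = 0.00991667.
At €200.00/mo: n = ⌈−ln(1 − rB₀/P)/ln(1+r)⌉ = 87 payments (last €138.89); total interest = total paid − €11,595.00 = €5,743.89.
At €240.00/mo: 67 payments (last €22.45); total interest €4,267.45.
Interest saved = €5,743.89 − €4,267.45 = €1,476.44.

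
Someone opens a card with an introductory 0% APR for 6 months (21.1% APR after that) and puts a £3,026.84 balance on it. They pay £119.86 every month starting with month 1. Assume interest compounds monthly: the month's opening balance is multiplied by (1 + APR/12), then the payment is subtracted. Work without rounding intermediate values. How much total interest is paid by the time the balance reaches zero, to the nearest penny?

Promo months 1–6 at r₀ = 0%/12 = 0; months 7+ at r₁ = 21.1%/12 = 0.0175833.
After month 6 (no interest yet): B = £3,026.84 − 6·£119.86 = £2,307.68.
Then at r₁ with £119.86/mo: n₂ = −ln(1 − r₁·B/P)/ln(1+r₁) ≈ 23.71 → 24 more payments.
Total paid = 29·£119.86 + £85.45 = £3,561.39; interest = £3,561.39 − £3,026.84 = £534.55.

£534.55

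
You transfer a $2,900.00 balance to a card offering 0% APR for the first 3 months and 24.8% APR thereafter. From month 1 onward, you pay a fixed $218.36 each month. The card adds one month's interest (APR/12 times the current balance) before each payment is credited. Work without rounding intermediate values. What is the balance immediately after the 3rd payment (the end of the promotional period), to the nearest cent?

Promo months 1–3 at r₀ = 0%/12 = 0; months 4+ at r₁ = 24.8%/12 = 0.0206667.
After month 3 (no interest yet): B = $2,900.00 − 3·$218.36 = $2,244.92.

$2,244.92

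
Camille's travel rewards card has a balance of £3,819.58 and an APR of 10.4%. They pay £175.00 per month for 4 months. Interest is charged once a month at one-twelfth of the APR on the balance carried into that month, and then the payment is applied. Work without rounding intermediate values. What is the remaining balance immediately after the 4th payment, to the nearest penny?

£3,244.57

Monthly rate r = 10.4%/12 = 0.866667% = 0.00866667.
Each month: B ← B·(1+r) − £175.00.
Month 1: interest £33.10; balance after payment £3,677.68.
Month 2: interest £31.87; balance after payment £3,534.56.
Month 3: interest £30.63; balance after payment £3,390.19.
Month 4: interest £29.38; balance after payment £3,244.57.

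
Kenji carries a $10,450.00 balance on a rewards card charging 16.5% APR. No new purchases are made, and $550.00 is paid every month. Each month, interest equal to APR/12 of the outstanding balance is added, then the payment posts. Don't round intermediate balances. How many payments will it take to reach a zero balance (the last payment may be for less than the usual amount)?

23 payments

Monthly rate r = 16.5%/12 = 1.375% = 0.01375.
Recurrence: B ← B·(1+r) − $550.00.
Month 1: interest $143.69; balance after payment $10,043.69.
Month 2: interest $138.10; balance after payment $9,631.79.
Closed form: n = −ln(1 − rB₀/P)/ln(1+r) = −ln(0.73875)/ln(1.01375) ≈ 22.173, so the balance reaches zero during payment 23.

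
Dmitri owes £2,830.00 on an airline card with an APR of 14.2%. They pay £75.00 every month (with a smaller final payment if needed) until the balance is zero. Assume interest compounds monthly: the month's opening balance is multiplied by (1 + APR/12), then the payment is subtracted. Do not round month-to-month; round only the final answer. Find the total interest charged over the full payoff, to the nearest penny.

Monthly rate r = 14.2%/12 = 1.18333% = 0.0118333.
Payoff takes n = ⌈−ln(1 − rB₀/P)/ln(1+r)⌉ = ⌈50.282⌉ = 51 payments; the last is £21.26.
Total paid = 50·£75.00 + £21.26 = £3,771.26.
Total interest = total paid − principal = £3,771.26 − £2,830.00 = £941.26.

£941.26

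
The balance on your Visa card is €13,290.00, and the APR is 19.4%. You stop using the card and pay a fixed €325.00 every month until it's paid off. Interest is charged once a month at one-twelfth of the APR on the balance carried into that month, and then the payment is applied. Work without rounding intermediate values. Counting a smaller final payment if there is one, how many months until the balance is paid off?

Monthly rate r = 19.4%/12 = 1.61667% = 0.0161667.
Recurrence: B ← B·(1+r) − €325.00.
Month 1: interest €214.85; balance after payment €13,179.85.
Month 2: interest €213.07; balance after payment €13,067.93.
Closed form: n = −ln(1 − rB₀/P)/ln(1+r) = −ln(0.33891)/ln(1.01617) ≈ 67.469, so the balance reaches zero during payment 68.

68 payments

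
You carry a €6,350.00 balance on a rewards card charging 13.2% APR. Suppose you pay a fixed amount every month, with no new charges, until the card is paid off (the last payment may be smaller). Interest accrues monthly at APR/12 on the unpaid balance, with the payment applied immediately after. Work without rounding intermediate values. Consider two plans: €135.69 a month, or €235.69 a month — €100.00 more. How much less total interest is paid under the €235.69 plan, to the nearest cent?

€1,396.64

Monthly rate r = 13.2%/12 = 1.1% = 0.011.
At €135.69/mo: n = ⌈−ln(1 − rB₀/P)/ln(1+r)⌉ = 67 payments (last €13.83); total interest = total paid − €6,350.00 = €2,619.37.
At €235.69/mo: 33 payments (last €30.65); total interest €1,222.73.
Interest saved = €2,619.37 − €1,222.73 = €1,396.64.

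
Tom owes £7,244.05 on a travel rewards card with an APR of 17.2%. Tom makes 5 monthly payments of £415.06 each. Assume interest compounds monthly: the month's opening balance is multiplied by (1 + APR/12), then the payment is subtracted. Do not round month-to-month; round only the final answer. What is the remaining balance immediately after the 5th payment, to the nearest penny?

£5,642.65

Monthly rate r = 17.2%/12 = 1.43333% = 0.0143333.
Each month: B ← B·(1+r) − £415.06.
Month 1: interest £103.83; balance after payment £6,932.82.
Month 2: interest £99.37; balance after payment £6,617.13.
Month 3: interest £94.85; balance after payment £6,296.92.
Month 4: interest £90.26; balance after payment £5,972.11.
Month 5: interest £85.60; balance after payment £5,642.65.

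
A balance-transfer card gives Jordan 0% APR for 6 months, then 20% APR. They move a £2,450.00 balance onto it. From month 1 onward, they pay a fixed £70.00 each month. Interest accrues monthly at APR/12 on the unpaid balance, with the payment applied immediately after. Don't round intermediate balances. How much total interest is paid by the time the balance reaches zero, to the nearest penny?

Promo months 1–6 at r₀ = 0%/12 = 0; months 7+ at r₁ = 20%/12 = 0.0166667.
After month 6 (no interest yet): B = £2,450.00 − 6·£70.00 = £2,030.00.
Then at r₁ with £70.00/mo: n₂ = −ln(1 − r₁·B/P)/ln(1+r₁) ≈ 39.95 → 40 more payments.
Total paid = 45·£70.00 + £66.58 = £3,216.58; interest = £3,216.58 − £2,450.00 = £766.58.

£766.58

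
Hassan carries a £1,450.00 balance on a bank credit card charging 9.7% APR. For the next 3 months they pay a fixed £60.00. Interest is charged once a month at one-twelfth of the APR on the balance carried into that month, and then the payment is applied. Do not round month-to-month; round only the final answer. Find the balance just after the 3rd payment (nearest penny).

£1,303.99

Monthly rate r = 9.7%/12 = 0.808333% = 0.00808333.
Each month: B ← B·(1+r) − £60.00.
Month 1: interest £11.72; balance after payment £1,401.72.
Month 2: interest £11.33; balance after payment £1,353.05.
Month 3: interest £10.94; balance after payment £1,303.99.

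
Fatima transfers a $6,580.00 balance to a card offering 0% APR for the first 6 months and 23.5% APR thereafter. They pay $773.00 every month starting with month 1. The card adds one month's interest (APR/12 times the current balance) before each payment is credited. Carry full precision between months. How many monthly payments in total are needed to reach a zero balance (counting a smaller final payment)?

Promo months 1–6 at r₀ = 0%/12 = 0; months 7+ at r₁ = 23.5%/12 = 0.0195833.
After month 6 (no interest yet): B = $6,580.00 − 6·$773.00 = $1,942.00.
Then at r₁ with $773.00/mo: n₂ = −ln(1 − r₁·B/P)/ln(1+r₁) ≈ 2.60 → 3 more payments.

9 months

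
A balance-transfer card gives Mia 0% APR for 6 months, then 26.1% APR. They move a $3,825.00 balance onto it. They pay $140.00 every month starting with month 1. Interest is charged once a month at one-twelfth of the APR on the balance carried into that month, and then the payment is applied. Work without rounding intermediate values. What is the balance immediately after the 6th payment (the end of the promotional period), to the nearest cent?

$2,985.00

Promo months 1–6 at r₀ = 0%/12 = 0; months 7+ at r₁ = 26.1%/12 = 0.02175.
After month 6 (no interest yet): B = $3,825.00 − 6·$140.00 = $2,985.00.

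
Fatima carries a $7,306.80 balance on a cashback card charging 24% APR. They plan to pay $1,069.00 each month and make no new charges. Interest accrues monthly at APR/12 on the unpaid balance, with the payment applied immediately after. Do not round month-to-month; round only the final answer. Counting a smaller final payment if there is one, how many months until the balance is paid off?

8 months

Monthly rate r = 24%/12 = 2% = 0.02.
Recurrence: B ← B·(1+r) − $1,069.00.
Month 1: interest $146.14; balance after payment $6,383.94.
Month 2: interest $127.68; balance after payment $5,442.61.
Closed form: n = −ln(1 − rB₀/P)/ln(1+r) = −ln(0.8633)/ln(1.02) ≈ 7.423, so the balance reaches zero during payment 8.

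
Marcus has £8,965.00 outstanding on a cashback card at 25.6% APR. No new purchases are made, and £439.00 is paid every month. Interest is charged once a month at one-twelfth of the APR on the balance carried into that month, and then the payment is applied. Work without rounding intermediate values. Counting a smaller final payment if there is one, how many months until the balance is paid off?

28 months

Monthly rate r = 25.6%/12 = 2.13333% = 0.0213333.
Recurrence: B ← B·(1+r) − £439.00.
Month 1: interest £191.25; balance after payment £8,717.25.
Month 2: interest £185.97; balance after payment £8,464.22.
Closed form: n = −ln(1 − rB₀/P)/ln(1+r) = −ln(0.56434)/ln(1.02133) ≈ 27.102, so the balance reaches zero during payment 28.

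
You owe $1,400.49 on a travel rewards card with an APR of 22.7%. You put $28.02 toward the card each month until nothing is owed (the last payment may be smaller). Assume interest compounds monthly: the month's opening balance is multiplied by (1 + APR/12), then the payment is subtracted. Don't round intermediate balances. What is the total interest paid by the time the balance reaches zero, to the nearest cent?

$2,949.62

Monthly rate r = 22.7%/12 = 1.89167% = 0.0189167.
Payoff takes n = ⌈−ln(1 − rB₀/P)/ln(1+r)⌉ = ⌈155.249⌉ = 156 payments; the last is $7.01.
Total paid = 155·$28.02 + $7.01 = $4,350.11.
Total interest = total paid − principal = $4,350.11 − $1,400.49 = $2,949.62.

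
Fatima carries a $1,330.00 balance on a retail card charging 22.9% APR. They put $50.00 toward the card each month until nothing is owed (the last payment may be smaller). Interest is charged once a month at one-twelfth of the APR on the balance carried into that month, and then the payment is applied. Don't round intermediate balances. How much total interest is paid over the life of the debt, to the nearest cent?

$544.10

Monthly rate r = 22.9%/12 = 1.90833% = 0.0190833.
Payoff takes n = ⌈−ln(1 − rB₀/P)/ln(1+r)⌉ = ⌈37.480⌉ = 38 payments; the last is $24.10.
Total paid = 37·$50.00 + $24.10 = $1,874.10.
Total interest = total paid − principal = $1,874.10 − $1,330.00 = $544.10.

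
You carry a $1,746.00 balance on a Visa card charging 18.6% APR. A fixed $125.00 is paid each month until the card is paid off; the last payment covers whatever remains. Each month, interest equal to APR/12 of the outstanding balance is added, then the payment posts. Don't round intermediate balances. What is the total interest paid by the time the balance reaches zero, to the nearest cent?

Monthly rate r = 18.6%/12 = 1.55% = 0.0155.
Payoff takes n = ⌈−ln(1 − rB₀/P)/ln(1+r)⌉ = ⌈15.863⌉ = 16 payments; the last is $107.98.
Total paid = 15·$125.00 + $107.98 = $1,982.98.
Total interest = total paid − principal = $1,982.98 − $1,746.00 = $236.98.

$236.98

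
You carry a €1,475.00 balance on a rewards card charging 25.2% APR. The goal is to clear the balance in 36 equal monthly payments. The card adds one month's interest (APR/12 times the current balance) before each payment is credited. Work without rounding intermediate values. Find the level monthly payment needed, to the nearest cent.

Monthly rate r = 25.2%/12 = 2.1% = 0.021.
Level-payment amortization: P = B₀·r / (1 − (1+r)^(−n)) = 1475.00·0.021 / (1 − 1.021^(−36)).
Denominator 1 − (1+r)^(−36) = 0.526768893.
P = 30.975 / 0.526768893 ≈ 58.80.

€58.80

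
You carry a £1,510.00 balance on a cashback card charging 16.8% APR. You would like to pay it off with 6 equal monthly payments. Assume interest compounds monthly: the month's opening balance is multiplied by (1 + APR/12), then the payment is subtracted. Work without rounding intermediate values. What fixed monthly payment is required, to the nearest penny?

Monthly rate r = 16.8%/12 = 1.4% = 0.014.
Level-payment amortization: P = B₀·r / (1 − (1+r)^(−n)) = 1510.00·0.014 / (1 − 1.014^(−6)).
Denominator 1 − (1+r)^(−6) = 0.0800329557.
P = 21.14 / 0.0800329557 ≈ 264.14.

£264.14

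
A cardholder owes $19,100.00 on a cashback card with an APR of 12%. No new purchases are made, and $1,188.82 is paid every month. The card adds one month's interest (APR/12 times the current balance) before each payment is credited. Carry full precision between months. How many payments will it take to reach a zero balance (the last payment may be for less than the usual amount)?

18 months

Monthly rate r = 12%/12 = 1% = 0.01.
Recurrence: B ← B·(1+r) − $1,188.82.
Month 1: interest $191.00; balance after payment $18,102.18.
Month 2: interest $181.02; balance after payment $17,094.38.
Closed form: n = −ln(1 − rB₀/P)/ln(1+r) = −ln(0.83934)/ln(1.01) ≈ 17.602, so the balance reaches zero during payment 18.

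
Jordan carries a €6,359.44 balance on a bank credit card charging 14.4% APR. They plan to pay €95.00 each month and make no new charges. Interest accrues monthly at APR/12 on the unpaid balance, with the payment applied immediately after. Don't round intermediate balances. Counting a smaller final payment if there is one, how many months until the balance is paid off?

Monthly rate r = 14.4%/12 = 1.2% = 0.012.
Recurrence: B ← B·(1+r) − €95.00.
Month 1: interest €76.31; balance after payment €6,340.75.
Month 2: interest €76.09; balance after payment €6,321.84.
Closed form: n = −ln(1 − rB₀/P)/ln(1+r) = −ln(0.1967)/ln(1.012) ≈ 136.317, so the balance reaches zero during payment 137.

137 months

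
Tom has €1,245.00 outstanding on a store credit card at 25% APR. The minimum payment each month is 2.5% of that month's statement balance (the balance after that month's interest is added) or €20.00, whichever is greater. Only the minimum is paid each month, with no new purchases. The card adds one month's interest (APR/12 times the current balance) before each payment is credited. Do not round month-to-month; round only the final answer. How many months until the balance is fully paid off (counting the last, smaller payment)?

181 months

Monthly rate r = 25%/12 = 2.08333% = 0.0208333.
While 2.5% of the post-interest balance exceeds €20.00, each month B ← (B·(1+r))·(1 − 0.025), i.e. B shrinks by the factor (1+r)·0.975 = 0.99531.
This holds for months 1–99. Entering month 100 the balance is €781.91; 2.5% of the post-interest balance is now below €20.00, so the flat €20.00 minimum applies from here.
From month 100 a fixed €20.00 at rate r clears €781.91 in 82 more payments. Total: 99 + 82 = 181 months.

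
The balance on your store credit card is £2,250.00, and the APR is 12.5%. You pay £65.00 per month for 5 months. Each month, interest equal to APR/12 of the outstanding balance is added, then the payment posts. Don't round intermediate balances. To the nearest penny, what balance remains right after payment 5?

Monthly rate r = 12.5%/12 = 1.04167% = 0.0104167.
Each month: B ← B·(1+r) − £65.00.
Month 1: interest £23.44; balance after payment £2,208.44.
Month 2: interest £23.00; balance after payment £2,166.44.
Month 3: interest £22.57; balance after payment £2,124.01.
Month 4: interest £22.13; balance after payment £2,081.13.
Month 5: interest £21.68; balance after payment £2,037.81.

£2,037.81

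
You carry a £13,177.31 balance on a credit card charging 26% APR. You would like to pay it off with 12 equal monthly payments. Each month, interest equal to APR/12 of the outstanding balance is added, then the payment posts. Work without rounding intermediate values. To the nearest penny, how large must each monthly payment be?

Monthly rate r = 26%/12 = 2.16667% = 0.0216667.
Level-payment amortization: P = B₀·r / (1 − (1+r)^(−n)) = 13177.31·0.0216667 / (1 − 1.02167^(−12)).
Denominator 1 − (1+r)^(−12) = 0.226804513.
P = 285.508 / 0.226804513 ≈ 1258.83.

£1,258.83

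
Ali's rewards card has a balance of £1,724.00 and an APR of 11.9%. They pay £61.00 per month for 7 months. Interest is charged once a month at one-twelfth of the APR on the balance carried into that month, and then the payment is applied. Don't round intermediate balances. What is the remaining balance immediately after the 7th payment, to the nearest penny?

£1,407.38

Monthly rate r = 11.9%/12 = 0.991667% = 0.00991667.
Each month: B ← B·(1+r) − £61.00.
Month 1: interest £17.10; balance after payment £1,680.10.
Month 2: interest £16.66; balance after payment £1,635.76.
Month 3: interest £16.22; balance after payment £1,590.98.
Month 4: interest £15.78; balance after payment £1,545.76.
Month 5: interest £15.33; balance after payment £1,500.08.
Month 6: interest £14.88; balance after payment £1,453.96.
Month 7: interest £14.42; balance after payment £1,407.38.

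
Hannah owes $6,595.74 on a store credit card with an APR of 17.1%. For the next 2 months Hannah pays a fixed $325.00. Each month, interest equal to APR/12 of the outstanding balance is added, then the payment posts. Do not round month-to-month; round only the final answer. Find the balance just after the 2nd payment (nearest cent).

Monthly rate r = 17.1%/12 = 1.425% = 0.01425.
Each month: B ← B·(1+r) − $325.00.
Month 1: interest $93.99; balance after payment $6,364.73.
Month 2: interest $90.70; balance after payment $6,130.43.

$6,130.43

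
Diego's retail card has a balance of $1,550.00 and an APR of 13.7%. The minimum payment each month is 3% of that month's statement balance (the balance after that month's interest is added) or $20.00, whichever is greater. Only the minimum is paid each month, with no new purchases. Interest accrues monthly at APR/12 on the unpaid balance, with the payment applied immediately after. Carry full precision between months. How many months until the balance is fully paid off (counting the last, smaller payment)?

87 months

Monthly rate r = 13.7%/12 = 1.14167% = 0.0114167.
While 3% of the post-interest balance exceeds $20.00, each month B ← (B·(1+r))·(1 − 0.03), i.e. B shrinks by the factor (1+r)·0.97 = 0.98107.
This holds for months 1–45. Entering month 46 the balance is $656.02; 3% of the post-interest balance is now below $20.00, so the flat $20.00 minimum applies from here.
From month 46 a fixed $20.00 at rate r clears $656.02 in 42 more payments. Total: 45 + 42 = 87 months.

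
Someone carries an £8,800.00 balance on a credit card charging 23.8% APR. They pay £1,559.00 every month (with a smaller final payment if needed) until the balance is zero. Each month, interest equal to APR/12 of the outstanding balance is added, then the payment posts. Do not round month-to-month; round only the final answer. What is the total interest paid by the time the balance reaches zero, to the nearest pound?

£626

Monthly rate r = 23.8%/12 = 1.98333% = 0.0198333.
Payoff takes n = ⌈−ln(1 − rB₀/P)/ln(1+r)⌉ = ⌈6.046⌉ = 7 payments; the last is £71.66.
Total paid = 6·£1,559.00 + £71.66 = £9,425.66.
Total interest = total paid − principal = £9,425.66 − £8,800.00 = £625.66.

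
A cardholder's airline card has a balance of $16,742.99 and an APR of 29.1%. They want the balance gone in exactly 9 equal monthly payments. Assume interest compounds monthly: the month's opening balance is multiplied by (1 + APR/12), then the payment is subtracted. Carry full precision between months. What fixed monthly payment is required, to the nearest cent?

Monthly rate r = 29.1%/12 = 2.425% = 0.02425.
Level-payment amortization: P = B₀·r / (1 − (1+r)^(−n)) = 16742.99·0.02425 / (1 − 1.02425^(−9)).
Denominator 1 − (1+r)^(−9) = 0.193979205.
P = 406.018 / 0.193979205 ≈ 2093.10.

$2,093.10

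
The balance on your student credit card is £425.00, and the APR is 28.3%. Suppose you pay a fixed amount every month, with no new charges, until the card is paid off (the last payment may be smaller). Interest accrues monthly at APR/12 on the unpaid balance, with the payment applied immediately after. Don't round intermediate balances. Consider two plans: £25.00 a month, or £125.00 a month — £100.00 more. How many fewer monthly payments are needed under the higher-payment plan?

18 fewer payments

Monthly rate r = 28.3%/12 = 2.35833% = 0.0235833.
At £25.00/mo: n = ⌈−ln(1 − rB₀/P)/ln(1+r)⌉ = 22 payments (last £24.52); total interest = total paid − £425.00 = £124.52.
At £125.00/mo: 4 payments (last £73.57); total interest £23.57.
Payments saved = 22 − 4 = 18.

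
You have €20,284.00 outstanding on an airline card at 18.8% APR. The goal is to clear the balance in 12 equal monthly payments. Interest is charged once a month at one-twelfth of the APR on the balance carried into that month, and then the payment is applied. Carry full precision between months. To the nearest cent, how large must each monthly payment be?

Monthly rate r = 18.8%/12 = 1.56667% = 0.0156667.
Level-payment amortization: P = B₀·r / (1 − (1+r)^(−n)) = 20284.00·0.0156667 / (1 − 1.01567^(−12)).
Denominator 1 − (1+r)^(−12) = 0.170176736.
P = 317.783 / 0.170176736 ≈ 1867.37.

€1,867.37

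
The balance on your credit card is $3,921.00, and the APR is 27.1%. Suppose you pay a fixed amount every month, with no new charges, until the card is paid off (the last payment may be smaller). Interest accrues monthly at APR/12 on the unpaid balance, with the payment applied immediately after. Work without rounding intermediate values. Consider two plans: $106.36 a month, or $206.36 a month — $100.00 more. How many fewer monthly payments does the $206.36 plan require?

55 fewer payments

Monthly rate r = 27.1%/12 = 2.25833% = 0.0225833.
At $106.36/mo: n = ⌈−ln(1 − rB₀/P)/ln(1+r)⌉ = 81 payments (last $2.21); total interest = total paid − $3,921.00 = $4,590.01.
At $206.36/mo: 26 payments (last $20.91); total interest $1,258.91.
Payments saved = 81 − 26 = 55.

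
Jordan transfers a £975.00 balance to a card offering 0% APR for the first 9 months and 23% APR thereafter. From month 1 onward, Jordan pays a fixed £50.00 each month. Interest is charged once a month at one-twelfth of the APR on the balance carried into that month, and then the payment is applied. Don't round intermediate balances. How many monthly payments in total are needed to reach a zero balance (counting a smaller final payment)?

Promo months 1–9 at r₀ = 0%/12 = 0; months 10+ at r₁ = 23%/12 = 0.0191667.
After month 9 (no interest yet): B = £975.00 − 9·£50.00 = £525.00.
Then at r₁ with £50.00/mo: n₂ = −ln(1 − r₁·B/P)/ln(1+r₁) ≈ 11.84 → 12 more payments.

21 months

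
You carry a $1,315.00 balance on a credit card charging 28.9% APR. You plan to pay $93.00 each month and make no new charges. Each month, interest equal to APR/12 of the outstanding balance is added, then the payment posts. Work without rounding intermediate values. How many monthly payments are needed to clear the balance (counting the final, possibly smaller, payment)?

18 payments

Monthly rate r = 28.9%/12 = 2.40833% = 0.0240833.
Recurrence: B ← B·(1+r) − $93.00.
Month 1: interest $31.67; balance after payment $1,253.67.
Month 2: interest $30.19; balance after payment $1,190.86.
Closed form: n = −ln(1 − rB₀/P)/ln(1+r) = −ln(0.65947)/ln(1.02408) ≈ 17.494, so the balance reaches zero during payment 18.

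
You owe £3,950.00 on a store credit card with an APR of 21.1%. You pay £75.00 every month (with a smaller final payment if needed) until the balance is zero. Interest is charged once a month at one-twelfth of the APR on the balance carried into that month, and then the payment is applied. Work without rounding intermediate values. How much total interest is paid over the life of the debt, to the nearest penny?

Monthly rate r = 21.1%/12 = 1.75833% = 0.0175833.
Payoff takes n = ⌈−ln(1 − rB₀/P)/ln(1+r)⌉ = ⌈149.418⌉ = 150 payments; the last is £31.53.
Total paid = 149·£75.00 + £31.53 = £11,206.53.
Total interest = total paid − principal = £11,206.53 − £3,950.00 = £7,256.53.

£7,256.53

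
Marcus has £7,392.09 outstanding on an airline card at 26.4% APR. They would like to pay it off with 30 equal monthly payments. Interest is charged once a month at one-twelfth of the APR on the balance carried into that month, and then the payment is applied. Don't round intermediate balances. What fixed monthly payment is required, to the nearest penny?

Monthly rate r = 26.4%/12 = 2.2% = 0.022.
Level-payment amortization: P = B₀·r / (1 − (1+r)^(−n)) = 7392.09·0.022 / (1 − 1.022^(−30)).
Denominator 1 − (1+r)^(−30) = 0.479437204.
P = 162.626 / 0.479437204 ≈ 339.20.

£339.20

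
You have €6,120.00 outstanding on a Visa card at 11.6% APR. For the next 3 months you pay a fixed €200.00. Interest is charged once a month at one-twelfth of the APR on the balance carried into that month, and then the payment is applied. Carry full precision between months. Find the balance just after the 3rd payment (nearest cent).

€5,693.38

Monthly rate r = 11.6%/12 = 0.966667% = 0.00966667.
Each month: B ← B·(1+r) − €200.00.
Month 1: interest €59.16; balance after payment €5,979.16.
Month 2: interest €57.80; balance after payment €5,836.96.
Month 3: interest €56.42; balance after payment €5,693.38.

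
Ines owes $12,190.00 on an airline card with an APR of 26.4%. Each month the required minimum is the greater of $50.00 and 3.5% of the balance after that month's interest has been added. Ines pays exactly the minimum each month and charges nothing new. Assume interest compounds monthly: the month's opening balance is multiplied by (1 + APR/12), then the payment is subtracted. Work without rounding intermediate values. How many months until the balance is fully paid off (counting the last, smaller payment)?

201 months

Monthly rate r = 26.4%/12 = 2.2% = 0.022.
While 3.5% of the post-interest balance exceeds $50.00, each month B ← (B·(1+r))·(1 − 0.035), i.e. B shrinks by the factor (1+r)·0.965 = 0.98623.
This holds for months 1–157. Entering month 158 the balance is $1,382.24; 3.5% of the post-interest balance is now below $50.00, so the flat $50.00 minimum applies from here.
From month 158 a fixed $50.00 at rate r clears $1,382.24 in 44 more payments. Total: 157 + 44 = 201 months.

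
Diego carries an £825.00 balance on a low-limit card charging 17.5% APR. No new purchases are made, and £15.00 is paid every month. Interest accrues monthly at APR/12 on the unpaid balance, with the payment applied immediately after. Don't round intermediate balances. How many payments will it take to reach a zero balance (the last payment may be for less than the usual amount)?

Monthly rate r = 17.5%/12 = 1.45833% = 0.0145833.
Recurrence: B ← B·(1+r) − £15.00.
Month 1: interest £12.03; balance after payment £822.03.
Month 2: interest £11.99; balance after payment £819.02.
Closed form: n = −ln(1 − rB₀/P)/ln(1+r) = −ln(0.19792)/ln(1.01458) ≈ 111.887, so the balance reaches zero during payment 112.

112 months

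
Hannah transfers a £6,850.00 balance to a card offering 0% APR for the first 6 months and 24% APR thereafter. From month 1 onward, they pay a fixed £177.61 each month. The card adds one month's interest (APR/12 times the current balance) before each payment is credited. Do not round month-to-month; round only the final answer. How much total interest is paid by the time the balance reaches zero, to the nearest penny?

£3,666.56

Promo months 1–6 at r₀ = 0%/12 = 0; months 7+ at r₁ = 24%/12 = 0.02.
After month 6 (no interest yet): B = £6,850.00 − 6·£177.61 = £5,784.34.
Then at r₁ with £177.61/mo: n₂ = −ln(1 − r₁·B/P)/ln(1+r₁) ≈ 53.21 → 54 more payments.
Total paid = 59·£177.61 + £37.57 = £10,516.56; interest = £10,516.56 − £6,850.00 = £3,666.56.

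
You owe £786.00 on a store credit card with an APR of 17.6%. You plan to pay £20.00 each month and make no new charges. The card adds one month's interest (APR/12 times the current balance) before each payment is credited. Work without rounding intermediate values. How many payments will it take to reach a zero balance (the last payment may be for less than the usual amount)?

59 payments

Monthly rate r = 17.6%/12 = 1.46667% = 0.0146667.
Recurrence: B ← B·(1+r) − £20.00.
Month 1: interest £11.53; balance after payment £777.53.
Month 2: interest £11.40; balance after payment £768.93.
Closed form: n = −ln(1 − rB₀/P)/ln(1+r) = −ln(0.4236)/ln(1.01467) ≈ 58.994, so the balance reaches zero during payment 59.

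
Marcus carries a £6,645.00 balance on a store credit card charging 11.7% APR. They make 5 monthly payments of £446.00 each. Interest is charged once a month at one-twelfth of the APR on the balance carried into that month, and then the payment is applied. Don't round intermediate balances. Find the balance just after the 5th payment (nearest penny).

Monthly rate r = 11.7%/12 = 0.975% = 0.00975.
Each month: B ← B·(1+r) − £446.00.
Month 1: interest £64.79; balance after payment £6,263.79.
Month 2: interest £61.07; balance after payment £5,878.86.
Month 3: interest £57.32; balance after payment £5,490.18.
Month 4: interest £53.53; balance after payment £5,097.71.
Month 5: interest £49.70; balance after payment £4,701.41.

£4,701.41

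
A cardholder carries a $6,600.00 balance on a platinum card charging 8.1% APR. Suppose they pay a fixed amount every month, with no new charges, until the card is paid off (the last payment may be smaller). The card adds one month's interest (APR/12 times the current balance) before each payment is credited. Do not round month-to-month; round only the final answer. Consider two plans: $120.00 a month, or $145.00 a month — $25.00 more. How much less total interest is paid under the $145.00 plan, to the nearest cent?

Monthly rate r = 8.1%/12 = 0.675% = 0.00675.
At $120.00/mo: n = ⌈−ln(1 − rB₀/P)/ln(1+r)⌉ = 69 payments (last $117.09); total interest = total paid − $6,600.00 = $1,677.09.
At $145.00/mo: 55 payments (last $81.99); total interest $1,311.99.
Interest saved = $1,677.09 − $1,311.99 = $365.10.

$365.10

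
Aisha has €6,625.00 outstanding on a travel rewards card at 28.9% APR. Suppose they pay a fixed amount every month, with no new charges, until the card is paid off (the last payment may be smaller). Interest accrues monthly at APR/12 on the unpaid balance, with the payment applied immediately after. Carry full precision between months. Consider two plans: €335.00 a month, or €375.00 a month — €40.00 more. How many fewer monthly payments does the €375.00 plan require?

4 fewer payments

Monthly rate r = 28.9%/12 = 2.40833% = 0.0240833.
At €335.00/mo: n = ⌈−ln(1 − rB₀/P)/ln(1+r)⌉ = 28 payments (last €60.34); total interest = total paid − €6,625.00 = €2,480.34.
At €375.00/mo: 24 payments (last €108.94); total interest €2,108.94.
Payments saved = 28 − 24 = 4.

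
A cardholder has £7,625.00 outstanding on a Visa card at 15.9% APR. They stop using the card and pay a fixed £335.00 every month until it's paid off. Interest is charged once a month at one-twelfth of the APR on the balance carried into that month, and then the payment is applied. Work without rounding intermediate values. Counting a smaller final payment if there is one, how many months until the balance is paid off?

28 months

Monthly rate r = 15.9%/12 = 1.325% = 0.01325.
Recurrence: B ← B·(1+r) − £335.00.
Month 1: interest £101.03; balance after payment £7,391.03.
Month 2: interest £97.93; balance after payment £7,153.96.
Closed form: n = −ln(1 − rB₀/P)/ln(1+r) = −ln(0.69841)/ln(1.01325) ≈ 27.269, so the balance reaches zero during payment 28.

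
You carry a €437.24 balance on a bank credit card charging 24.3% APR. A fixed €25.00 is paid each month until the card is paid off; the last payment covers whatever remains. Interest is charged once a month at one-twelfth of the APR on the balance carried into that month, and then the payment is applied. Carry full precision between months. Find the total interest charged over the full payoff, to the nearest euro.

€108

Monthly rate r = 24.3%/12 = 2.025% = 0.02025.
Payoff takes n = ⌈−ln(1 − rB₀/P)/ln(1+r)⌉ = ⌈21.809⌉ = 22 payments; the last is €20.25.
Total paid = 21·€25.00 + €20.25 = €545.25.
Total interest = total paid − principal = €545.25 − €437.24 = €108.01.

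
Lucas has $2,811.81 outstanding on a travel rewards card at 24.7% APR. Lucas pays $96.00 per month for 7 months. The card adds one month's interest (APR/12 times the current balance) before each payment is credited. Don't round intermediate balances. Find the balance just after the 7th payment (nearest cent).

$2,527.89

Monthly rate r = 24.7%/12 = 2.05833% = 0.0205833.
Each month: B ← B·(1+r) − $96.00.
Month 1: interest $57.88; balance after payment $2,773.69.
Month 2: interest $57.09; balance after payment $2,734.78.
Month 3: interest $56.29; balance after payment $2,695.07.
Month 4: interest $55.47; balance after payment $2,654.54.
Month 5: interest $54.64; balance after payment $2,613.18.
Month 6: interest $53.79; balance after payment $2,570.97.
Month 7: interest $52.92; balance after payment $2,527.89.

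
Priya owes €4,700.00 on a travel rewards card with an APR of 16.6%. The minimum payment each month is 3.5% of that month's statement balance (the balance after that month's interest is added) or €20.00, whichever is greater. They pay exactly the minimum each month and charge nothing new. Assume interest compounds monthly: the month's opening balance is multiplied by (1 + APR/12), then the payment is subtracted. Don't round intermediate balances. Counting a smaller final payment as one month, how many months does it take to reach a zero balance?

Monthly rate r = 16.6%/12 = 1.38333% = 0.0138333.
While 3.5% of the post-interest balance exceeds €20.00, each month B ← (B·(1+r))·(1 − 0.035), i.e. B shrinks by the factor (1+r)·0.965 = 0.97835.
This holds for months 1–97. Entering month 98 the balance is €562.35; 3.5% of the post-interest balance is now below €20.00, so the flat €20.00 minimum applies from here.
From month 98 a fixed €20.00 at rate r clears €562.35 in 36 more payments. Total: 97 + 36 = 133 months.

133 months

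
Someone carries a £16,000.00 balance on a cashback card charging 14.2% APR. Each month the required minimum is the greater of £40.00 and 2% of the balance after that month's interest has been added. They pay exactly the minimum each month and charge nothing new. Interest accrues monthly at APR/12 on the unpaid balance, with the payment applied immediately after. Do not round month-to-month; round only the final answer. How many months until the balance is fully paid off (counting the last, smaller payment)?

Monthly rate r = 14.2%/12 = 1.18333% = 0.0118333.
While 2% of the post-interest balance exceeds £40.00, each month B ← (B·(1+r))·(1 − 0.02), i.e. B shrinks by the factor (1+r)·0.98 = 0.9916.
This holds for months 1–248. Entering month 249 the balance is £1,973.40; 2% of the post-interest balance is now below £40.00, so the flat £40.00 minimum applies from here.
From month 249 a fixed £40.00 at rate r clears £1,973.40 in 75 more payments. Total: 248 + 75 = 323 months.

323 months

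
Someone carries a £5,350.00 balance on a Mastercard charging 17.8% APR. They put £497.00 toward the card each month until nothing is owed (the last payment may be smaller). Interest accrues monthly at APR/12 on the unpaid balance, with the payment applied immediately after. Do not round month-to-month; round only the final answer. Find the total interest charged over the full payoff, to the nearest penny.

£522.52

Monthly rate r = 17.8%/12 = 1.48333% = 0.0148333.
Payoff takes n = ⌈−ln(1 − rB₀/P)/ln(1+r)⌉ = ⌈11.815⌉ = 12 payments; the last is £405.52.
Total paid = 11·£497.00 + £405.52 = £5,872.52.
Total interest = total paid − principal = £5,872.52 − £5,350.00 = £522.52.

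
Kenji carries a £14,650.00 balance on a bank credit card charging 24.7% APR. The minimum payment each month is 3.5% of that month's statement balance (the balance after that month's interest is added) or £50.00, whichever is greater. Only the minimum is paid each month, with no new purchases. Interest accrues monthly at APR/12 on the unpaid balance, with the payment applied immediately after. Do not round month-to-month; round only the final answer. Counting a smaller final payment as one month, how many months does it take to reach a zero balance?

197 months

Monthly rate r = 24.7%/12 = 2.05833% = 0.0205833.
While 3.5% of the post-interest balance exceeds £50.00, each month B ← (B·(1+r))·(1 − 0.035), i.e. B shrinks by the factor (1+r)·0.965 = 0.98486.
This holds for months 1–154. Entering month 155 the balance is £1,398.65; 3.5% of the post-interest balance is now below £50.00, so the flat £50.00 minimum applies from here.
From month 155 a fixed £50.00 at rate r clears £1,398.65 in 43 more payments. Total: 154 + 43 = 197 months.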